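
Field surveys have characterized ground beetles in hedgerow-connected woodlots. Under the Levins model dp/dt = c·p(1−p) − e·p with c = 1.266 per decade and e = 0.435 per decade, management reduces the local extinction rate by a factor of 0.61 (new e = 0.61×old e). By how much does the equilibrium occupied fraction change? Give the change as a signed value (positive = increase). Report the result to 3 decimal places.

0.134

Before: p* = 1 − 0.435/1.266 = 0.6564.
After the change, c = 1.266, e = 0.26535, so p* = 1 − 0.26535/1.266 = 0.7904.
Δp* = 0.7904 − 0.6564 = +0.1340.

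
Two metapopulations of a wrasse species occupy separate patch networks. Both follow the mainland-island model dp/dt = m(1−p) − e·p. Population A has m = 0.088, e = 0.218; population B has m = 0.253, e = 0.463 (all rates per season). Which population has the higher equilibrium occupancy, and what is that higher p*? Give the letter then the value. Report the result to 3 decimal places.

A: p*_A = m/(m+e) = 0.088/0.3060 = 0.2876.
B: p*_B = 0.253/0.7160 = 0.3534.
B is higher at 0.3534.

B, 0.353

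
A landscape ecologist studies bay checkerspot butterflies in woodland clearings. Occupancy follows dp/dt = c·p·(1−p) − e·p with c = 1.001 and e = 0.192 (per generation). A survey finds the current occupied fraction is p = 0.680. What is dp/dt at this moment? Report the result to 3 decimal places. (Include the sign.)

0.087

Colonization term: c·p·(1−p) = 1.001×0.680×0.3200 = 0.21782.
Extinction term: e·p = 0.13056.
dp/dt = 0.21782 − 0.13056 = 0.08726.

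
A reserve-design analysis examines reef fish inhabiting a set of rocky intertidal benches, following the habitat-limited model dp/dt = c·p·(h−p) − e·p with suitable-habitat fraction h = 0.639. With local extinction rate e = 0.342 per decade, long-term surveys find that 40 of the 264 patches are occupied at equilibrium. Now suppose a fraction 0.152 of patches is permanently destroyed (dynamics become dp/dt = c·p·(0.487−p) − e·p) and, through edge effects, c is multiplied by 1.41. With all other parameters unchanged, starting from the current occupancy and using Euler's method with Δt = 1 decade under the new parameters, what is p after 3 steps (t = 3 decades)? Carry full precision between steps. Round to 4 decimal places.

Observed p* = 40/264 = 0.15152.
Balance c(h−p*) = e gives c = e/(0.639 − 0.15152) = 0.342/0.48748 = 0.70156.
Starting from p₀ = 0.15152; update p ← p + (dp/dt)·Δt with the new parameters.
  1  |  dp/dt·Δt = -0.001536  |  p_1 = 0.149979
  2  |  dp/dt·Δt = -0.001293  |  p_2 = 0.148686
  3  |  dp/dt·Δt = -0.001091  |  p_3 = 0.147595

0.1476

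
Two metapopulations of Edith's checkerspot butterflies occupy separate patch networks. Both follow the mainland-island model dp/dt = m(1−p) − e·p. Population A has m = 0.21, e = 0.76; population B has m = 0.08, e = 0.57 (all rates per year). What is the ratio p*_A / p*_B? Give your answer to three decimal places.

1.759

A: p*_A = m/(m+e) = 0.21/0.9700 = 0.2165.
B: p*_B = 0.08/0.6500 = 0.1231.
p*_A / p*_B = 0.2165/0.1231 = 1.7590.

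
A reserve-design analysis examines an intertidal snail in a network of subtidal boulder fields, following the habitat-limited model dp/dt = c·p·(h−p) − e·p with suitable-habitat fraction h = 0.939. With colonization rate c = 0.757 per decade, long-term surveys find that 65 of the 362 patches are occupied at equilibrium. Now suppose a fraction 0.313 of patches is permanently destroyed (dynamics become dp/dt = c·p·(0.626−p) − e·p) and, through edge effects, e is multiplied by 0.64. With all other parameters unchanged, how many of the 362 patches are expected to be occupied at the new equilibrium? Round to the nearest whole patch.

Observed p* = 65/362 = 0.17956.
Balance c(h−p*) = e gives e = 0.757×(0.939 − 0.17956) = 0.57490.
New p* = 0.626 − e/c = 0.626 − 0.36794/0.75700 = 0.13995.
Expected occupied = 362 × 0.13995 = 50.66 ≈ 51.

51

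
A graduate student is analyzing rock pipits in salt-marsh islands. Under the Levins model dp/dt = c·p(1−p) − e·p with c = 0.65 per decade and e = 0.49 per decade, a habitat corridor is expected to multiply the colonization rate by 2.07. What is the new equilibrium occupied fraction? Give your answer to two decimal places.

0.64

Before: p* = 1 − 0.49/0.65 = 0.2462.
After the change, c = 1.3455, e = 0.49, so p* = 1 − 0.49/1.3455 = 0.6358.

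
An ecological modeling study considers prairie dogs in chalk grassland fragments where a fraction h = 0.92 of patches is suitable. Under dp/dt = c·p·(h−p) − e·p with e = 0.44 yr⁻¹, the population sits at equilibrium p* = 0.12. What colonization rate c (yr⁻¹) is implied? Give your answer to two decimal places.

0.55

At equilibrium c(h−p*) = e, so c = e/(h−p*).
c = 0.44/(0.92 − 0.12) = 0.44/0.8000 = 0.5500.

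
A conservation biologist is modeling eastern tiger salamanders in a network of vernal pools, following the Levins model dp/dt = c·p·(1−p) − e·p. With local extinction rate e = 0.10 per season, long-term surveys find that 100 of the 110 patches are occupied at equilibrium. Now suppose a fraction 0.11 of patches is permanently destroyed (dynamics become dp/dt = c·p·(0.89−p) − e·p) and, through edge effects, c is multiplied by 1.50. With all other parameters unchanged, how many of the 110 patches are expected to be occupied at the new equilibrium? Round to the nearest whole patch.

Observed p* = 100/110 = 0.90909.
Balance c(1−p*) = e gives c = e/(1 − 0.90909) = 0.10/0.09091 = 1.09999.
New p* = 0.89 − e/c = 0.89 − 0.10000/1.64999 = 0.82939.
Expected occupied = 110 × 0.82939 = 91.23 ≈ 91.

91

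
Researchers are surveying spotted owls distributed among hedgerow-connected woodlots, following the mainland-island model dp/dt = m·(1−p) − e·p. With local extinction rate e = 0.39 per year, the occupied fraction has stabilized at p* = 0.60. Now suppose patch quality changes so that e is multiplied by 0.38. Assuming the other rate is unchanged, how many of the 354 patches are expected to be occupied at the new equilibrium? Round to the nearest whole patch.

282

Balance m(1−p*) = e·p* gives m = e·p*/(1−p*) = 0.39×0.60000/0.40000 = 0.58500.
New p* = m/(m+e) = 0.58500/(0.58500+0.14820) = 0.79787.
Expected occupied = 354 × 0.79787 = 282.45 ≈ 282.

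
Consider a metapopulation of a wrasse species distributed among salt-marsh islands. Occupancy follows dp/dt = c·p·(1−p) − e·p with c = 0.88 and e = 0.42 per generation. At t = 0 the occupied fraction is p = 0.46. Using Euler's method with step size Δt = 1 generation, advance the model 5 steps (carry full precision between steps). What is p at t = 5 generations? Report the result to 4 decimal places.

Update rule: p ← p + [c·p·(1−p) − e·p]·Δt with Δt = 1.
step 1: Δp = +0.02539, p = 0.48539
step 2: Δp = +0.01595, p = 0.50134
step 3: Δp = +0.00944, p = 0.51078
step 4: Δp = +0.00537, p = 0.51615
step 5: Δp = +0.00299, p = 0.51914

0.5191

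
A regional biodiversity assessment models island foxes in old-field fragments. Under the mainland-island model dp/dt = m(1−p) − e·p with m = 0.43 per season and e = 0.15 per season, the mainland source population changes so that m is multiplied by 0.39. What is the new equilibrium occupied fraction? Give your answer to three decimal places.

Before: p* = 0.43/(0.43+0.15) = 0.7414.
After: m = 0.1677, e = 0.15; p* = 0.1677/0.3177 = 0.5279.

0.528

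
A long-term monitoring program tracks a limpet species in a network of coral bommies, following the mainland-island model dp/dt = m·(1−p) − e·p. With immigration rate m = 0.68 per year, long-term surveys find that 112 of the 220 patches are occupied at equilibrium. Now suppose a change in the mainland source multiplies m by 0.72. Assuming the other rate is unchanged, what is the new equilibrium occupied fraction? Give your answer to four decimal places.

0.4275

Observed p* = 112/220 = 0.50909.
Balance m(1−p*) = e·p* gives e = m(1−p*)/p* = 0.68×0.49091/0.50909 = 0.65572.
New p* = m/(m+e) = 0.48960/(0.48960+0.65572) = 0.42748.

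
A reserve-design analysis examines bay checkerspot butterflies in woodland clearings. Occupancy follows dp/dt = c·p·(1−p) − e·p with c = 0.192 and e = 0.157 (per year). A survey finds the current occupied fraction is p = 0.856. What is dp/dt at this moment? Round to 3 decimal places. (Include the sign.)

Colonization term: c·p·(1−p) = 0.192×0.856×0.1440 = 0.02367.
Extinction term: e·p = 0.13439.
dp/dt = 0.02367 − 0.13439 = -0.11073.

-0.111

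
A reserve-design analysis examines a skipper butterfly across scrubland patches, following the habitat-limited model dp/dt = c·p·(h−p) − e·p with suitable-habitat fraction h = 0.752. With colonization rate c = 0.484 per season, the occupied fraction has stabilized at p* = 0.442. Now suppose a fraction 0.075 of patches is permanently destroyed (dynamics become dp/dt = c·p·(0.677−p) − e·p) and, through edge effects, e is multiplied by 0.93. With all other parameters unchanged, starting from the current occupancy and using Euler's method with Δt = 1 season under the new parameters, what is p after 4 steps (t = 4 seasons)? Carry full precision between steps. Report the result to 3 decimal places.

Balance c(h−p*) = e gives e = 0.484×(0.752 − 0.44200) = 0.15004.
Starting from p₀ = 0.44200; update p ← p + (dp/dt)·Δt with the new parameters.
p: 0.44200 → 0.43060  (Δp = -0.01140)
p: 0.43060 → 0.42187  (Δp = -0.00873)
p: 0.42187 → 0.41509  (Δp = -0.00677)
p: 0.41509 → 0.40979  (Δp = -0.00530)

0.410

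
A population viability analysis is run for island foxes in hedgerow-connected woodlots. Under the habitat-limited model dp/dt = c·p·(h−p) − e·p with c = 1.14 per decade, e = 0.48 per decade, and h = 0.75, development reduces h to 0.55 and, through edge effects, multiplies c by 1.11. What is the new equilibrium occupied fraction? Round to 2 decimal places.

Before: p* = h − e/c = 0.75 − 0.48/1.14 = 0.75 − 0.4211 = 0.3289.
After: c = 1.2654, e = 0.48, h = 0.55; p* = 0.55 − 0.48/1.2654 = 0.1707.

0.17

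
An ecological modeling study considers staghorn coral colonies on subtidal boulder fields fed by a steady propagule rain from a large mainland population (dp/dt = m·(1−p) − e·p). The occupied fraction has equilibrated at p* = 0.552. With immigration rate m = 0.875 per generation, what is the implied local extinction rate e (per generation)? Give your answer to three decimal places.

0.710

At equilibrium m(1−p*) = e·p*, so e = m(1−p*)/p*.
e = 0.875 × 0.4480 / 0.552 = 0.7101.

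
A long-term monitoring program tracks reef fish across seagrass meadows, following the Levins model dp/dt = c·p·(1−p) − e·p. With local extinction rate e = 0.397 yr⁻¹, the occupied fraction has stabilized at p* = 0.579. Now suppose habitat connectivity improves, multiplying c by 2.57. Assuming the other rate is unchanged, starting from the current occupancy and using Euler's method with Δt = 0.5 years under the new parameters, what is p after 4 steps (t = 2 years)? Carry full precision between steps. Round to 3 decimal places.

0.836

Balance c(1−p*) = e gives c = e/(1 − 0.57900) = 0.397/0.42100 = 0.94299.
Starting from p₀ = 0.57900; update p ← p + (dp/dt)·Δt with the new parameters.
  1  |  dp/dt·Δt = +0.180442  |  p_1 = 0.759442
  2  |  dp/dt·Δt = +0.070624  |  p_2 = 0.830067
  3  |  dp/dt·Δt = +0.006156  |  p_3 = 0.836222
  4  |  dp/dt·Δt = -0.000036  |  p_4 = 0.836186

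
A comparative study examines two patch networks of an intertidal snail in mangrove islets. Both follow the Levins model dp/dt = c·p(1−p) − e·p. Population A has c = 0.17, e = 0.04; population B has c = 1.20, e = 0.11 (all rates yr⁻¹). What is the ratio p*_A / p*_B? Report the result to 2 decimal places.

A: p*_A = 1 − 0.04/0.17 = 0.7647.
B: p*_B = 1 − 0.11/1.20 = 0.9083.
p*_A / p*_B = 0.7647/0.9083 = 0.8419.

0.84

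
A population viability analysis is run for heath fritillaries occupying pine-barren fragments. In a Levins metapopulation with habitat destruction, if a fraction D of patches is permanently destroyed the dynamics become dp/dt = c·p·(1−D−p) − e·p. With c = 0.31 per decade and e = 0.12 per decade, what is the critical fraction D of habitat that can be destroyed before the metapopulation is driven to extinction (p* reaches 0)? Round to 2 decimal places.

0.61

The nontrivial equilibrium is p* = (1−D) − e/c; extinction occurs when this hits zero.
So D_crit = 1 − e/c = 1 − 0.12/0.31 = 1 − 0.3871 = 0.6129.
Note this equals the original equilibrium occupancy — the Levins extinction-debt result.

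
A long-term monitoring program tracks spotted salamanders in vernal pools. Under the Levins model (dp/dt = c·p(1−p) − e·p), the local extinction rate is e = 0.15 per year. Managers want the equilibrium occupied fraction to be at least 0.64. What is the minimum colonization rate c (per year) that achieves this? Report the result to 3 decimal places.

0.417

p* = 1 − e/c ≥ 0.64 requires e/c ≤ 0.3600, i.e. c ≥ e/0.3600.
c_min = 0.15/0.3600 = 0.4167.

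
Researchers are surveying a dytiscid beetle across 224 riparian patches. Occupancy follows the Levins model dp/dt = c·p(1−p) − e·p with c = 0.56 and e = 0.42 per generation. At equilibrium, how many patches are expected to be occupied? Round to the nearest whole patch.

56

p* = 1 − e/c = 1 − 0.42/0.56 = 0.2500.
Expected occupied patches = N × p* = 224 × 0.2500 = 56.00 ≈ 56.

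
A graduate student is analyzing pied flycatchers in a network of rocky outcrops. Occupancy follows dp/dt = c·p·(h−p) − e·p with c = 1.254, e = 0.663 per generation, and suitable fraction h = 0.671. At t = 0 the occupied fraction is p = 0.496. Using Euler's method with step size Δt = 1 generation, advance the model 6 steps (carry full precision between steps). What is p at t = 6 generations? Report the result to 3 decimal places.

0.170

Update rule: p ← p + [c·p·(h−p) − e·p]·Δt with Δt = 1.
p: 0.49600 → 0.27600  (Δp = -0.22000)
p: 0.27600 → 0.22972  (Δp = -0.04628)
p: 0.22972 → 0.20454  (Δp = -0.02519)
p: 0.20454 → 0.18857  (Δp = -0.01596)
p: 0.18857 → 0.17763  (Δp = -0.01094)
p: 0.17763 → 0.16976  (Δp = -0.00787)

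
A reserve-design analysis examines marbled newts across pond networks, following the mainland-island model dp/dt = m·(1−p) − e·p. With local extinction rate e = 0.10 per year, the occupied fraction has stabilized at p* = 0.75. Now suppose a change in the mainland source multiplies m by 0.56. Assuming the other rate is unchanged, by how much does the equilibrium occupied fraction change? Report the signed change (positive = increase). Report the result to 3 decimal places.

Balance m(1−p*) = e·p* gives m = e·p*/(1−p*) = 0.10×0.75000/0.25000 = 0.30000.
New p* = m/(m+e) = 0.16800/(0.16800+0.10000) = 0.62687.
Δp* = 0.62687 − 0.75000 = -0.12313.

-0.123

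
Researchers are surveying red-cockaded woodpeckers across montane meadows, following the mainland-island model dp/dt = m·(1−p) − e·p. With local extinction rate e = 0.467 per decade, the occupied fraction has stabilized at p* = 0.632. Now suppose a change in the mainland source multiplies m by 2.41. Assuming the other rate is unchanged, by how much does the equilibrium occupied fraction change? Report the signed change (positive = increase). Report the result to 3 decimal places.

Balance m(1−p*) = e·p* gives m = e·p*/(1−p*) = 0.467×0.63200/0.36800 = 0.80202.
New p* = m/(m+e) = 1.93287/(1.93287+0.46700) = 0.80541.
Δp* = 0.80541 − 0.63200 = +0.17341.

0.173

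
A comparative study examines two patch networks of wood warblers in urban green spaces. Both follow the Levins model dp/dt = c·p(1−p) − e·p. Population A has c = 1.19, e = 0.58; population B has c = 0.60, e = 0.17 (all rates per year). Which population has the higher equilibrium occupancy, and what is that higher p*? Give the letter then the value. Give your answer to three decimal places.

B, 0.717

A: p*_A = 1 − 0.58/1.19 = 0.5126.
B: p*_B = 1 − 0.17/0.60 = 0.7167.
B is higher at 0.7167.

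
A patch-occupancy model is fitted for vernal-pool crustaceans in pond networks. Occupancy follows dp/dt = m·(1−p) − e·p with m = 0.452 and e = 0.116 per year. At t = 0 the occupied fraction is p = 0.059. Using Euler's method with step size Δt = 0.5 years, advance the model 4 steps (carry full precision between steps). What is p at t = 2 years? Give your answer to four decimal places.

Update rule: p ← p + [m·(1−p) − e·p]·Δt with Δt = 0.5.
  1  |  dp/dt·Δt = +0.209244  |  p_1 = 0.268244
  2  |  dp/dt·Δt = +0.149819  |  p_2 = 0.418063
  3  |  dp/dt·Δt = +0.107270  |  p_3 = 0.525333
  4  |  dp/dt·Δt = +0.076805  |  p_4 = 0.602138

0.6021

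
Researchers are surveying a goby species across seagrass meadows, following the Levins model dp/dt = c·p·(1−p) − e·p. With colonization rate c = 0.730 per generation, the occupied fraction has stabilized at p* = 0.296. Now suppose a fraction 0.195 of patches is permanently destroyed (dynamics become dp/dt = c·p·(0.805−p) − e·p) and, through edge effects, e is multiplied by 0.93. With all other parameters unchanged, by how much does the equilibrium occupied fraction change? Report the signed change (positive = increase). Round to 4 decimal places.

Balance c(1−p*) = e gives e = 0.730×(1 − 0.29600) = 0.51392.
New p* = 0.805 − e/c = 0.805 − 0.47795/0.73000 = 0.15027.
Δp* = 0.15027 − 0.29600 = -0.14573.

-0.1457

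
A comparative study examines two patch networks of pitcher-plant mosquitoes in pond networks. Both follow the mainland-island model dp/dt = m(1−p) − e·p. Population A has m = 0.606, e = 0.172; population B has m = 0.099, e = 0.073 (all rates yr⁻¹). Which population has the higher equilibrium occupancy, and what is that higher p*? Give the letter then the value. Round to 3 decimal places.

A: p*_A = m/(m+e) = 0.606/0.7780 = 0.7789.
B: p*_B = 0.099/0.1720 = 0.5756.
A is higher at 0.7789.

A, 0.779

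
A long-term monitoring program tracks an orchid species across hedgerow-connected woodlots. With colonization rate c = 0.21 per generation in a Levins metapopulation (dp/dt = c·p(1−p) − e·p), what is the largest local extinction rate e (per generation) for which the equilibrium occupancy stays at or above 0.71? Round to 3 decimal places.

1 − e/c ≥ 0.71 ⇒ e ≤ c(1 − 0.71) = 0.21 × 0.2900.
e_max = 0.0609.

0.061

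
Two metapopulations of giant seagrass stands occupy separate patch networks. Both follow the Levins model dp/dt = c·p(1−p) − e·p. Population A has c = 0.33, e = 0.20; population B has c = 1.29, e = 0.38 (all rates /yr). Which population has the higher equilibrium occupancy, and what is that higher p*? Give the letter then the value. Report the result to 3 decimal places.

B, 0.705

A: p*_A = 1 − 0.20/0.33 = 0.3939.
B: p*_B = 1 − 0.38/1.29 = 0.7054.
B is higher at 0.7054.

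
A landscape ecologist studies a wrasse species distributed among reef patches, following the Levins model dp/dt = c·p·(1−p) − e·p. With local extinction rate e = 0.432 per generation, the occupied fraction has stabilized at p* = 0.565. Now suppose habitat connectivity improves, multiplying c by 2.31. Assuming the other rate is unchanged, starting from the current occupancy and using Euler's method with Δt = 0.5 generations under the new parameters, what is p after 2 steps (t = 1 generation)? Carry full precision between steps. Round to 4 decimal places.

Balance c(1−p*) = e gives c = e/(1 − 0.56500) = 0.432/0.43500 = 0.99310.
Starting from p₀ = 0.56500; update p ← p + (dp/dt)·Δt with the new parameters.
  1  |  dp/dt·Δt = +0.159872  |  p_1 = 0.724872
  2  |  dp/dt·Δt = +0.072183  |  p_2 = 0.797056

0.7971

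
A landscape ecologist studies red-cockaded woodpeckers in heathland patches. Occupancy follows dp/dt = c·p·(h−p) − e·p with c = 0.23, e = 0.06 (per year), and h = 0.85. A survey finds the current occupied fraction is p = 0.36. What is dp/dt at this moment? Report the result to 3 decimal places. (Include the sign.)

0.019

Colonization term: c·p·(h−p) = 0.23×0.36×0.4900 = 0.04057.
Extinction term: e·p = 0.02160.
dp/dt = 0.04057 − 0.02160 = 0.01897.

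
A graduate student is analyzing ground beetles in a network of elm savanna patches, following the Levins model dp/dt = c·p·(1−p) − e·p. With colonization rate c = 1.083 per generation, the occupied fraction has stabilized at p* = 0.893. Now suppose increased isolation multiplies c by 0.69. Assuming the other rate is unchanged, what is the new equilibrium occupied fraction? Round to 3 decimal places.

0.845

Balance c(1−p*) = e gives e = 1.083×(1 − 0.89300) = 0.11588.
New p* = 1 − e/c = 1 − 0.11588/0.74727 = 0.84493.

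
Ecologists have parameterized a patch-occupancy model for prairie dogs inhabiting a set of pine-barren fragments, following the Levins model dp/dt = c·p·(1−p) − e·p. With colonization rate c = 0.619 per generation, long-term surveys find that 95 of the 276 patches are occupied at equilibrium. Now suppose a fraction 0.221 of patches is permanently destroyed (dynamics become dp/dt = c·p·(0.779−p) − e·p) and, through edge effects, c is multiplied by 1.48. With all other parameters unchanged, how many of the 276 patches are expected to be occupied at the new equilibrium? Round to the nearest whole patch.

93

Observed p* = 95/276 = 0.34420.
Balance c(1−p*) = e gives e = 0.619×(1 − 0.34420) = 0.40594.
New p* = 0.779 − e/c = 0.779 − 0.40594/0.91612 = 0.33589.
Expected occupied = 276 × 0.33589 = 92.71 ≈ 93.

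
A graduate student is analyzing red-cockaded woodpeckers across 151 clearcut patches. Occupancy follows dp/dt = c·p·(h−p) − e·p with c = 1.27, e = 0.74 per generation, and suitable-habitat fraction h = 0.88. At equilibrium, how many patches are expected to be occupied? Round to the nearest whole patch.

p* = h − e/c = 0.88 − 0.5827 = 0.2973.
Expected occupied patches = N × p* = 151 × 0.2973 = 44.90 ≈ 45.

45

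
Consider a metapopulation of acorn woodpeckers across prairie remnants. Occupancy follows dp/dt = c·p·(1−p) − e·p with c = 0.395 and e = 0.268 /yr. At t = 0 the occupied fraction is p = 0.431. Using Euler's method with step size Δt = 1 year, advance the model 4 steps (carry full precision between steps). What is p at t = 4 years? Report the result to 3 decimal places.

Update rule: p ← p + [c·p·(1−p) − e·p]·Δt with Δt = 1.
t = 1: p = 0.43100 + (-0.01864) = 0.41236
t = 2: p = 0.41236 + (-0.01480) = 0.39756
t = 3: p = 0.39756 + (-0.01194) = 0.38562
t = 4: p = 0.38562 + (-0.00976) = 0.37586

0.376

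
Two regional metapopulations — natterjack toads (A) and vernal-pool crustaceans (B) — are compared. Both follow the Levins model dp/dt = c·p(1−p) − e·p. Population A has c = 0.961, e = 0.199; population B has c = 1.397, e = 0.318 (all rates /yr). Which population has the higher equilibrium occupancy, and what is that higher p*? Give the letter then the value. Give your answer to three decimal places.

A: p*_A = 1 − 0.199/0.961 = 0.7929.
B: p*_B = 1 − 0.318/1.397 = 0.7724.
A is higher at 0.7929.

A, 0.793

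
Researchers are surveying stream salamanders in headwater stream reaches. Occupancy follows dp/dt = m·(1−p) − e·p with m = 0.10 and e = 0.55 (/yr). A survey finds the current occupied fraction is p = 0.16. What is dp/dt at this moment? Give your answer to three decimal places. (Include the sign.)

-0.004

Colonization term: m·(1−p) = 0.10×0.8400 = 0.08400.
Extinction term: e·p = 0.08800.
dp/dt = 0.08400 − 0.08800 = -0.00400.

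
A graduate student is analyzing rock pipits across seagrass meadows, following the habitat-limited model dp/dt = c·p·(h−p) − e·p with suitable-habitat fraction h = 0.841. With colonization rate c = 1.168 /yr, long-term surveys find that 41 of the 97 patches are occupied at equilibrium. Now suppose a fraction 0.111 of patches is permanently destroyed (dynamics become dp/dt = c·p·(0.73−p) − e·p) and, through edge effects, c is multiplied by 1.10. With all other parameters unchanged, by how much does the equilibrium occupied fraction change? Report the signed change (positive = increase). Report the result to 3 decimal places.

-0.073

Observed p* = 41/97 = 0.42268.
Balance c(h−p*) = e gives e = 1.168×(0.841 − 0.42268) = 0.48860.
New p* = 0.73 − e/c = 0.73 − 0.48860/1.28480 = 0.34971.
Δp* = 0.34971 − 0.42268 = -0.07297.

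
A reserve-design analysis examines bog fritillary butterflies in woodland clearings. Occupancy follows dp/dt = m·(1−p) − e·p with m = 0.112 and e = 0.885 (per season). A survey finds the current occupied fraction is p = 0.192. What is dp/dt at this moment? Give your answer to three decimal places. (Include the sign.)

Colonization term: m·(1−p) = 0.112×0.8080 = 0.09050.
Extinction term: e·p = 0.16992.
dp/dt = 0.09050 − 0.16992 = -0.07942.

-0.079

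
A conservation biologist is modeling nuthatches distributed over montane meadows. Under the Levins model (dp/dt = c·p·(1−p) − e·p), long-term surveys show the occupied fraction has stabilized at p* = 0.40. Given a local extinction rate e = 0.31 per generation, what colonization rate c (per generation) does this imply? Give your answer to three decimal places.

At equilibrium c(1−p*) = e, so c = e/(1−p*).
c = 0.31/(1 − 0.40) = 0.31/0.6000 = 0.5167.

0.517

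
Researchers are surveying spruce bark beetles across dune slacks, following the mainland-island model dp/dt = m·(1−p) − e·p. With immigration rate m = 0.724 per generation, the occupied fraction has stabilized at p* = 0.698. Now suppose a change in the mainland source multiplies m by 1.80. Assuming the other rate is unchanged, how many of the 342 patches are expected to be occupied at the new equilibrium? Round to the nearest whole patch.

276

Balance m(1−p*) = e·p* gives e = m(1−p*)/p* = 0.724×0.30200/0.69800 = 0.31325.
New p* = m/(m+e) = 1.30320/(1.30320+0.31325) = 0.80621.
Expected occupied = 342 × 0.80621 = 275.72 ≈ 276.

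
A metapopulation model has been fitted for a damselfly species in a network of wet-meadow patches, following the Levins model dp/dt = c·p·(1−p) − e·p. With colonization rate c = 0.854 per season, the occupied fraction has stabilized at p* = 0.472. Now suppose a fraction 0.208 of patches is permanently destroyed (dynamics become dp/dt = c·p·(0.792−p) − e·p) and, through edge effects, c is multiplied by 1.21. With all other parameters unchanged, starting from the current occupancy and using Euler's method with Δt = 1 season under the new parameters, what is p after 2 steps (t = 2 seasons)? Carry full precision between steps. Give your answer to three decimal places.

Balance c(1−p*) = e gives e = 0.854×(1 − 0.47200) = 0.45091.
Starting from p₀ = 0.47200; update p ← p + (dp/dt)·Δt with the new parameters.
  1  |  dp/dt·Δt = -0.056755  |  p_1 = 0.415245
  2  |  dp/dt·Δt = -0.025578  |  p_2 = 0.389668

0.390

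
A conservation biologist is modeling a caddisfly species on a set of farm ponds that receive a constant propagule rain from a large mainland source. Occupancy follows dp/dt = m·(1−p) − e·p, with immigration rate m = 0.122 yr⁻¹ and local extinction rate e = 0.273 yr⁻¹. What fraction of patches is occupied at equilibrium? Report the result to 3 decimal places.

Setting dp/dt = 0: m − m·p* = e·p*, so m = (m+e)·p*.
p* = m/(m+e) = 0.122/(0.122+0.273) = 0.122/0.3950 = 0.3089.

0.309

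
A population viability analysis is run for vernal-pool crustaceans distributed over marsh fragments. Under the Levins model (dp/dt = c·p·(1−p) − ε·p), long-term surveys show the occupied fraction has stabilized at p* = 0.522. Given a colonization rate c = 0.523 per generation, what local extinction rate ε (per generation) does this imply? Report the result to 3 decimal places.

At equilibrium c(1−p*) = ε.
ε = 0.523 × (1 − 0.522) = 0.523 × 0.4780 = 0.2500.

0.250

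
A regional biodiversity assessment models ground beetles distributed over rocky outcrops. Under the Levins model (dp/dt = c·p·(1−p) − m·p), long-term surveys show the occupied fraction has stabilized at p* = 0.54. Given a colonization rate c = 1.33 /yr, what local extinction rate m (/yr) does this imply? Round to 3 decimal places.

0.612

At equilibrium c(1−p*) = m.
m = 1.33 × (1 − 0.54) = 1.33 × 0.4600 = 0.6118.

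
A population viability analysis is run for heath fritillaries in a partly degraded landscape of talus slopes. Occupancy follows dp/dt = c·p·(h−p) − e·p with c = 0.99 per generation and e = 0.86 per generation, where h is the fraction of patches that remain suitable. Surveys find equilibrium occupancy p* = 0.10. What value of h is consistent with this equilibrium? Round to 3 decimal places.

0.969

At equilibrium c(h−p*) = e, so h = p* + e/c.
h = 0.10 + 0.86/0.99 = 0.10 + 0.8687 = 0.9687.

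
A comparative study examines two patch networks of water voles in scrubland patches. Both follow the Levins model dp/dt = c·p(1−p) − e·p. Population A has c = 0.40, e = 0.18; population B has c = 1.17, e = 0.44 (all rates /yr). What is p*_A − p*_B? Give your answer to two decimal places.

A: p*_A = 1 − 0.18/0.40 = 0.5500.
B: p*_B = 1 − 0.44/1.17 = 0.6239.
p*_A − p*_B = 0.5500 − 0.6239 = -0.0739.

-0.07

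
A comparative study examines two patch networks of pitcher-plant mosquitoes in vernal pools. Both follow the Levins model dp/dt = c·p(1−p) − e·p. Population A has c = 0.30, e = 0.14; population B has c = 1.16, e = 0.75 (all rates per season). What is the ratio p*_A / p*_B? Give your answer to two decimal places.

A: p*_A = 1 − 0.14/0.30 = 0.5333.
B: p*_B = 1 − 0.75/1.16 = 0.3534.
p*_A / p*_B = 0.5333/0.3534 = 1.5089.

1.51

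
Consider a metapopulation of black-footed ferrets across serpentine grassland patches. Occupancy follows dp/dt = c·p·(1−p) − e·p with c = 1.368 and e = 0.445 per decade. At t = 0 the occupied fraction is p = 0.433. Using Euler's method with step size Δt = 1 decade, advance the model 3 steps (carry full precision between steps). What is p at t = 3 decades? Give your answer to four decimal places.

0.6725

Update rule: p ← p + [c·p·(1−p) − e·p]·Δt with Δt = 1.
  1  |  dp/dt·Δt = +0.143174  |  p_1 = 0.576174
  2  |  dp/dt·Δt = +0.077665  |  p_2 = 0.653839
  3  |  dp/dt·Δt = +0.018666  |  p_3 = 0.672505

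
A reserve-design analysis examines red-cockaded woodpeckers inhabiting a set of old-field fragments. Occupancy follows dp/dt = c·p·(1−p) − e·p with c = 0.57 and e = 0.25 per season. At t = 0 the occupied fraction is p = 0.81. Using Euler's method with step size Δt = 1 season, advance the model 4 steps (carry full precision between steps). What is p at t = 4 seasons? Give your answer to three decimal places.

0.595

Update rule: p ← p + [c·p·(1−p) − e·p]·Δt with Δt = 1.
t = 1: p = 0.81000 + (-0.11478) = 0.69522
t = 2: p = 0.69522 + (-0.05303) = 0.64219
t = 3: p = 0.64219 + (-0.02957) = 0.61262
t = 4: p = 0.61262 + (-0.01788) = 0.59474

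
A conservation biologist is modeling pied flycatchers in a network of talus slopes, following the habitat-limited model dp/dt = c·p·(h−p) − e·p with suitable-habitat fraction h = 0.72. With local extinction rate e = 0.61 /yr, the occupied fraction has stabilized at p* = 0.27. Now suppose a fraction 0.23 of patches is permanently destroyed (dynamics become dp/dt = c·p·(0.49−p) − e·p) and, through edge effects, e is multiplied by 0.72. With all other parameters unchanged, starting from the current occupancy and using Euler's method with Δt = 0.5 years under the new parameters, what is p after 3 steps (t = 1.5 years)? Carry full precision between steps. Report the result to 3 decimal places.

Balance c(h−p*) = e gives c = e/(0.72 − 0.27000) = 0.61/0.45000 = 1.35556.
Starting from p₀ = 0.27000; update p ← p + (dp/dt)·Δt with the new parameters.
t = 0.5: p = 0.27000 + (-0.01903) = 0.25097
t = 1: p = 0.25097 + (-0.01445) = 0.23651
t = 1.5: p = 0.23651 + (-0.01130) = 0.22521

0.225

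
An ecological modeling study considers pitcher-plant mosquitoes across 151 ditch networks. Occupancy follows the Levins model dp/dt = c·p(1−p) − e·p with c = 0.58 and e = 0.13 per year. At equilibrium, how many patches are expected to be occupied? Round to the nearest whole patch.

p* = 1 − e/c = 1 − 0.13/0.58 = 0.7759.
Expected occupied patches = N × p* = 151 × 0.7759 = 117.16 ≈ 117.

117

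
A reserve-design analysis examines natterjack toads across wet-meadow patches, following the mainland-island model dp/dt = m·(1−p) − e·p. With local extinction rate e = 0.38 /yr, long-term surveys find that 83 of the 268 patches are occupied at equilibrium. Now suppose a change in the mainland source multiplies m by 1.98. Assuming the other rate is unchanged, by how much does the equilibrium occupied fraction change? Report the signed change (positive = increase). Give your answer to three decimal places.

Observed p* = 83/268 = 0.30970.
Balance m(1−p*) = e·p* gives m = e·p*/(1−p*) = 0.38×0.30970/0.69030 = 0.17049.
New p* = m/(m+e) = 0.33757/(0.33757+0.38000) = 0.47043.
Δp* = 0.47043 − 0.30970 = +0.16073.

0.161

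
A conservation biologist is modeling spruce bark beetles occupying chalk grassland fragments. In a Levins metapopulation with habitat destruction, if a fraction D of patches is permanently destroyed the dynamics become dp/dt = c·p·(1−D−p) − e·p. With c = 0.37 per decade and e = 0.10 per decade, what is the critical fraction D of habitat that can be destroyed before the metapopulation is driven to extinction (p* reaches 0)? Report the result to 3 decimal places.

0.730

The nontrivial equilibrium is p* = (1−D) − e/c; extinction occurs when this hits zero.
So D_crit = 1 − e/c = 1 − 0.10/0.37 = 1 − 0.2703 = 0.7297.
Note this equals the original equilibrium occupancy — the Levins extinction-debt result.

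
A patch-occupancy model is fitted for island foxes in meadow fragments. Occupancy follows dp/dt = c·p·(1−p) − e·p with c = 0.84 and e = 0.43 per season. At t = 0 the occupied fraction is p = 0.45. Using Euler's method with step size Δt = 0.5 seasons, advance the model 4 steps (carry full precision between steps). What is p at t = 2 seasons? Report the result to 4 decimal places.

Update rule: p ← p + [c·p·(1−p) − e·p]·Δt with Δt = 0.5.
  1  |  dp/dt·Δt = +0.007200  |  p_1 = 0.457200
  2  |  dp/dt·Δt = +0.005933  |  p_2 = 0.463133
  3  |  dp/dt·Δt = +0.004856  |  p_3 = 0.467988
  4  |  dp/dt·Δt = +0.003952  |  p_4 = 0.471940

0.4719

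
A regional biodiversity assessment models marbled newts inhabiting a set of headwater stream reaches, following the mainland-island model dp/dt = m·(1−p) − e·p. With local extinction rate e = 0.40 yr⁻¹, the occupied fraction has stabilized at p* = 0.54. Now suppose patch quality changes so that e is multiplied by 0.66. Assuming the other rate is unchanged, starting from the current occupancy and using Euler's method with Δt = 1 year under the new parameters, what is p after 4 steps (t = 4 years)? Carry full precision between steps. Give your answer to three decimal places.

0.640

Balance m(1−p*) = e·p* gives m = e·p*/(1−p*) = 0.40×0.54000/0.46000 = 0.46957.
Starting from p₀ = 0.54000; update p ← p + (dp/dt)·Δt with the new parameters.
step 1: Δp = +0.07344, p = 0.61344
step 2: Δp = +0.01957, p = 0.63301
step 3: Δp = +0.00521, p = 0.63822
step 4: Δp = +0.00139, p = 0.63961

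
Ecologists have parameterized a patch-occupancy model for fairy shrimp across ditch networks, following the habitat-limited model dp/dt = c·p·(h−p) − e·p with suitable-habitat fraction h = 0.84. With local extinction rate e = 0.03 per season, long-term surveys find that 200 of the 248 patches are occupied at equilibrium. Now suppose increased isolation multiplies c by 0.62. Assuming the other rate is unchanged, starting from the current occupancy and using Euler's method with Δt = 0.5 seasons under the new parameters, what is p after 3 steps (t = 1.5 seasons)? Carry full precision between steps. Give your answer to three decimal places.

Observed p* = 200/248 = 0.80645.
Balance c(h−p*) = e gives c = e/(0.84 − 0.80645) = 0.03/0.03355 = 0.89423.
Starting from p₀ = 0.80645; update p ← p + (dp/dt)·Δt with the new parameters.
t = 0.5: p = 0.80645 + (-0.00460) = 0.80185
t = 1: p = 0.80185 + (-0.00355) = 0.79831
t = 1.5: p = 0.79831 + (-0.00275) = 0.79556

0.796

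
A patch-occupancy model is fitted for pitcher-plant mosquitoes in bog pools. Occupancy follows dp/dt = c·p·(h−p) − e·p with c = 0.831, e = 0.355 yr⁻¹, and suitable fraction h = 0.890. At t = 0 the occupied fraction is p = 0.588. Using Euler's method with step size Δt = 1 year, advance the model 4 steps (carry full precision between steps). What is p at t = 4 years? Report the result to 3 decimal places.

0.475

Update rule: p ← p + [c·p·(h−p) − e·p]·Δt with Δt = 1.
step 1: Δp = -0.06117, p = 0.52683
step 2: Δp = -0.02803, p = 0.49880
step 3: Δp = -0.01492, p = 0.48388
step 4: Δp = -0.00847, p = 0.47540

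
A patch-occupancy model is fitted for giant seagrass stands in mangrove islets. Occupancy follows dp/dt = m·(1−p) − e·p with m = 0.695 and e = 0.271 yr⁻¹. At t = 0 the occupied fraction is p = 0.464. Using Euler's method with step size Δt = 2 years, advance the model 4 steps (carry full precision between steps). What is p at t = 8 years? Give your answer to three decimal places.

0.527

Update rule: p ← p + [m·(1−p) − e·p]·Δt with Δt = 2.
t = 2: p = 0.46400 + (+0.49355) = 0.95755
t = 4: p = 0.95755 + (-0.45999) = 0.49756
t = 6: p = 0.49756 + (+0.42871) = 0.92627
t = 8: p = 0.92627 + (-0.39956) = 0.52671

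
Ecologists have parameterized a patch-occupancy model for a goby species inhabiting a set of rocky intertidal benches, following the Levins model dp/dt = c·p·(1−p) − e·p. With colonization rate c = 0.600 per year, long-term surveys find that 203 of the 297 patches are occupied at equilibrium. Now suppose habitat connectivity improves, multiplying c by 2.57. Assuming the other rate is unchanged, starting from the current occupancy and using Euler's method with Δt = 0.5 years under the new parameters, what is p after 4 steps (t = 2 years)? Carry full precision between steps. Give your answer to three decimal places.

0.873

Observed p* = 203/297 = 0.68350.
Balance c(1−p*) = e gives e = 0.600×(1 − 0.68350) = 0.18990.
Starting from p₀ = 0.68350; update p ← p + (dp/dt)·Δt with the new parameters.
p: 0.68350 → 0.78539  (Δp = +0.10189)
p: 0.78539 → 0.84077  (Δp = +0.05538)
p: 0.84077 → 0.86416  (Δp = +0.02339)
p: 0.86416 → 0.87261  (Δp = +0.00846)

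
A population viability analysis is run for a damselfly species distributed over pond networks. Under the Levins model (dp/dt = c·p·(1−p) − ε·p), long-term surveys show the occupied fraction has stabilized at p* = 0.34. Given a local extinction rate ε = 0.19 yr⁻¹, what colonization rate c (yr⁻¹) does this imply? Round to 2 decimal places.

0.29

At equilibrium c(1−p*) = ε, so c = ε/(1−p*).
c = 0.19/(1 − 0.34) = 0.19/0.6600 = 0.2879.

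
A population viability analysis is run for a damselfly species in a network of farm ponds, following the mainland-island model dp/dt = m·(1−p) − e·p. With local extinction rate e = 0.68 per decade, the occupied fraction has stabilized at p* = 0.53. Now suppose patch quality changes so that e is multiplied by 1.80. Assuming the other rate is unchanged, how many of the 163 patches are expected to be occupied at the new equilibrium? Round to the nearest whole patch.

Balance m(1−p*) = e·p* gives m = e·p*/(1−p*) = 0.68×0.53000/0.47000 = 0.76681.
New p* = m/(m+e) = 0.76681/(0.76681+1.22400) = 0.38517.
Expected occupied = 163 × 0.38517 = 62.78 ≈ 63.

63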